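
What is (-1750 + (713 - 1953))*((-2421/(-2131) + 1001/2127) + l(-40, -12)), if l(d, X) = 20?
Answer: -292826660620/4532637 ≈ -64604.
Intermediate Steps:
(-1750 + (713 - 1953))*((-2421/(-2131) + 1001/2127) + l(-40, -12)) = (-1750 + (713 - 1953))*((-2421/(-2131) + 1001/2127) + 20) = (-1750 - 1240)*((-2421*(-1/2131) + 1001*(1/2127)) + 20) = -2990*((2421/2131 + 1001/2127) + 20) = -2990*(7282598/4532637 + 20) = -2990*97935338/4532637 = -292826660620/4532637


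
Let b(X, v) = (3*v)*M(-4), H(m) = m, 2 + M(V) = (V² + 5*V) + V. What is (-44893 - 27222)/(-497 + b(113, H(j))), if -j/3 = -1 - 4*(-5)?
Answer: -72115/1213 ≈ -59.452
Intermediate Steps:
j = -57 (j = -3*(-1 - 4*(-5)) = -3*(-1 + 20) = -3*19 = -57)
M(V) = -2 + V² + 6*V (M(V) = -2 + ((V² + 5*V) + V) = -2 + (V² + 6*V) = -2 + V² + 6*V)
b(X, v) = -30*v (b(X, v) = (3*v)*(-2 + (-4)² + 6*(-4)) = (3*v)*(-2 + 16 - 24) = (3*v)*(-10) = -30*v)
(-44893 - 27222)/(-497 + b(113, H(j))) = (-44893 - 27222)/(-497 - 30*(-57)) = -72115/(-497 + 1710) = -72115/1213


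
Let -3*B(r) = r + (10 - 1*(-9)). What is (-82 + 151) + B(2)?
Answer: 62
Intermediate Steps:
B(r) = -19/3 - r/3 (B(r) = -(r + (10 - 1*(-9)))/3 = -(r + (10 + 9))/3 = -(r + 19)/3 = -(19 + r)/3 = -19/3 - r/3)
(-82 + 151) + B(2) = (-82 + 151) + (-19/3 - ⅓*2) = 69 + (-19/3 - ⅔) = 69 - 7 = 62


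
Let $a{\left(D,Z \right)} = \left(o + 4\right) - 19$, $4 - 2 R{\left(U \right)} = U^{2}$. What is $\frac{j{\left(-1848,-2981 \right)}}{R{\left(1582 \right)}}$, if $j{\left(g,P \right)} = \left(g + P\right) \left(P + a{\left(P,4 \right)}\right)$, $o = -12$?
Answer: $- \frac{41266}{3555} \approx -11.608$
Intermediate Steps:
$R{\left(U \right)} = 2 - \frac{U^{2}}{2}$
$a{\left(D,Z \right)} = -27$ ($a{\left(D,Z \right)} = \left(-12 + 4\right) - 19 = -8 - 19 = -27$)
$j{\left(g,P \right)} = \left(-27 + P\right) \left(P + g\right)$ ($j{\left(g,P \right)} = \left(g + P\right) \left(P - 27\right) = \left(P + g\right) \left(-27 + P\right) = \left(-27 + P\right) \left(P + g\right)$)
$\frac{j{\left(-1848,-2981 \right)}}{R{\left(1582 \right)}} = \frac{\left(-2981\right)^{2} - -80487 - -49896 - -5508888}{2 - \frac{1582^{2}}{2}} = \frac{8886361 + 80487 + 49896 + 5508888}{2 - 1251362} = \frac{14525632}{2 - 1251362} = \frac{14525632}{-1251360} = 14525632 \left(- \frac{1}{1251360}\right) = - \frac{41266}{3555}$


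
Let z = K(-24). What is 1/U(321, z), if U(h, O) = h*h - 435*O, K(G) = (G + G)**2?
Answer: -1/899199 ≈ -1.1121e-6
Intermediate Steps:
K(G) = 4*G**2 (K(G) = (2*G)**2 = 4*G**2)
z = 2304 (z = 4*(-24)**2 = 4*576 = 2304)
U(h, O) = h**2 - 435*O
1/U(321, z) = 1/(321**2 - 435*2304) = 1/(103041 - 1002240) = 1/(-899199) = -1/899199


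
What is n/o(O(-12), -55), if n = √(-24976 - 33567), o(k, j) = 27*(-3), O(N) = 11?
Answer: -I*√58543/81 ≈ -2.9871*I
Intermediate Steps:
o(k, j) = -81
n = I*√58543 (n = √(-58543) = I*√58543 ≈ 241.96*I)
n/o(O(-12), -55) = (I*√58543)/(-81) = (I*√58543)*(-1/81) = -I*√58543/81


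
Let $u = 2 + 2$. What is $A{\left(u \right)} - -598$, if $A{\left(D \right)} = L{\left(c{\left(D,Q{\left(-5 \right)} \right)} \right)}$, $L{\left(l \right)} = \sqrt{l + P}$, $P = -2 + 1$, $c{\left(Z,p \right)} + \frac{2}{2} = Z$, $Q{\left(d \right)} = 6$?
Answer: $598 + \sqrt{2} \approx 599.41$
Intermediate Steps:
$u = 4$
$c{\left(Z,p \right)} = -1 + Z$
$P = -1$
$L{\left(l \right)} = \sqrt{-1 + l}$ ($L{\left(l \right)} = \sqrt{l - 1} = \sqrt{-1 + l}$)
$A{\left(D \right)} = \sqrt{-2 + D}$ ($A{\left(D \right)} = \sqrt{-1 + \left(-1 + D\right)} = \sqrt{-2 + D}$)
$A{\left(u \right)} - -598 = \sqrt{-2 + 4} - -598 = \sqrt{2} + 598 = 598 + \sqrt{2}$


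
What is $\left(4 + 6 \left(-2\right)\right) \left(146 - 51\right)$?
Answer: $-760$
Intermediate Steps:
$\left(4 + 6 \left(-2\right)\right) \left(146 - 51\right) = \left(4 - 12\right) 95 = \left(-8\right) 95 = -760$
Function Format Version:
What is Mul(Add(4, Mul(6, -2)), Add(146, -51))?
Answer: -760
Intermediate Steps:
Mul(Add(4, Mul(6, -2)), Add(146, -51)) = Mul(Add(4, -12), 95) = Mul(-8, 95) = -760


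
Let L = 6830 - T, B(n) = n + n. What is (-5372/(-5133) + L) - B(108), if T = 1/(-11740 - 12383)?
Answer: 91010810035/13758151 ≈ 6615.0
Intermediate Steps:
B(n) = 2*n
T = -1/24123 (T = 1/(-24123) = -1/24123 ≈ -4.1454e-5)
L = 164760091/24123 (L = 6830 - 1*(-1/24123) = 6830 + 1/24123 = 164760091/24123 ≈ 6830.0)
(-5372/(-5133) + L) - B(108) = (-5372/(-5133) + 164760091/24123) - 2*108 = (-5372*(-1/5133) + 164760091/24123) - 1*216 = (5372/5133 + 164760091/24123) - 216 = 93982570651/13758151 - 216 = 91010810035/13758151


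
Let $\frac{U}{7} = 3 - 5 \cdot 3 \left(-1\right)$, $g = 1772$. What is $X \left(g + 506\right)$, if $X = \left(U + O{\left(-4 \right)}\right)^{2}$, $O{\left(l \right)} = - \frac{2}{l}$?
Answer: $\frac{72906251}{2} \approx 3.6453 \cdot 10^{7}$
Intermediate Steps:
$U = 126$ ($U = 7 \left(3 - 5 \cdot 3 \left(-1\right)\right) = 7 \left(3 - 15 \left(-1\right)\right) = 7 \left(3 - -15\right) = 7 \left(3 + 15\right) = 7 \cdot 18 = 126$)
$X = \frac{64009}{4}$ ($X = \left(126 - \frac{2}{-4}\right)^{2} = \left(126 - - \frac{1}{2}\right)^{2} = \left(126 + \frac{1}{2}\right)^{2} = \left(\frac{253}{2}\right)^{2} = \frac{64009}{4} \approx 16002.0$)
$X \left(g + 506\right) = \frac{64009 \left(1772 + 506\right)}{4} = \frac{64009}{4} \cdot 2278 = \frac{72906251}{2}$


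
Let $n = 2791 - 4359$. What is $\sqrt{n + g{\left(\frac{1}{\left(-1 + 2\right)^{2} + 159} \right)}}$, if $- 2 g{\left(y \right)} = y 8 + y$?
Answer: $\frac{i \sqrt{2508845}}{40} \approx 39.598 i$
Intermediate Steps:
$g{\left(y \right)} = - \frac{9 y}{2}$ ($g{\left(y \right)} = - \frac{y 8 + y}{2} = - \frac{8 y + y}{2} = - \frac{9 y}{2}$)
$n = -1568$ ($n = 2791 - 4359 = -1568$)
$\sqrt{n + g{\left(\frac{1}{\left(-1 + 2\right)^{2} + 159} \right)}} = \sqrt{-1568 - \frac{9}{2 \left(\left(-1 + 2\right)^{2} + 159\right)}} = \sqrt{-1568 - \frac{9}{2 \left(1^{2} + 159\right)}} = \sqrt{-1568 - \frac{9}{2 \left(1 + 159\right)}} = \sqrt{-1568 - \frac{9}{2 \cdot 160}} = \sqrt{-1568 - \frac{9}{320}} = \sqrt{- \frac{501769}{320}} = \frac{i \sqrt{2508845}}{40}$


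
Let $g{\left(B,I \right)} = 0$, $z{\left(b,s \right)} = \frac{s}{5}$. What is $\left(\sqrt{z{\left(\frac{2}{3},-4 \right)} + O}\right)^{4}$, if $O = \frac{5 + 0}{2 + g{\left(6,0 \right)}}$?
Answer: $\frac{289}{100} \approx 2.89$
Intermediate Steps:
$z{\left(b,s \right)} = \frac{s}{5}$ ($z{\left(b,s \right)} = s \frac{1}{5} = \frac{s}{5}$)
$O = \frac{5}{2}$ ($O = \frac{5 + 0}{2 + 0} = \frac{5}{2} \approx 2.5$)
$\left(\sqrt{z{\left(\frac{2}{3},-4 \right)} + O}\right)^{4} = \left(\sqrt{\frac{1}{5} \left(-4\right) + \frac{5}{2}}\right)^{4} = \left(\sqrt{- \frac{4}{5} + \frac{5}{2}}\right)^{4} = \left(\sqrt{\frac{17}{10}}\right)^{4} = \left(\frac{\sqrt{170}}{10}\right)^{4} = \frac{289}{100}$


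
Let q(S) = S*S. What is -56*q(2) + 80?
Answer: -144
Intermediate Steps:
q(S) = S²
-56*q(2) + 80 = -56*2² + 80 = -56*4 + 80 = -224 + 80 = -144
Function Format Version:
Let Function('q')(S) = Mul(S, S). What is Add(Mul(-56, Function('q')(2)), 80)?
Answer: -144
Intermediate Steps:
Function('q')(S) = Pow(S, 2)
Add(Mul(-56, Function('q')(2)), 80) = Add(Mul(-56, Pow(2, 2)), 80) = Add(Mul(-56, 4), 80) = Add(-224, 80) = -144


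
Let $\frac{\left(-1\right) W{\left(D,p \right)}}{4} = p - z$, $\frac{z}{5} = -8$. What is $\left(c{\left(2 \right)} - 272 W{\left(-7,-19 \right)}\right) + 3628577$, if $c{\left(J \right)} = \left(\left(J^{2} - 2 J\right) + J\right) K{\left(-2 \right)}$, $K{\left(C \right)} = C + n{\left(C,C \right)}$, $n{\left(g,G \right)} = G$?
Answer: $3651417$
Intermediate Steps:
$z = -40$ ($z = 5 \left(-8\right) = -40$)
$W{\left(D,p \right)} = -160 - 4 p$ ($W{\left(D,p \right)} = - 4 \left(p - -40\right) = - 4 \left(p + 40\right) = - 4 \left(40 + p\right) = -160 - 4 p$)
$K{\left(C \right)} = 2 C$ ($K{\left(C \right)} = C + C = 2 C$)
$c{\left(J \right)} = - 4 J^{2} + 4 J$ ($c{\left(J \right)} = \left(\left(J^{2} - 2 J\right) + J\right) 2 \left(-2\right) = \left(J^{2} - J\right) \left(-4\right) = - 4 J^{2} + 4 J$)
$\left(c{\left(2 \right)} - 272 W{\left(-7,-19 \right)}\right) + 3628577 = \left(4 \cdot 2 \left(1 - 2\right) - 272 \left(-160 - -76\right)\right) + 3628577 = \left(4 \cdot 2 \left(1 - 2\right) - 272 \left(-160 + 76\right)\right) + 3628577 = \left(4 \cdot 2 \left(-1\right) - -22848\right) + 3628577 = \left(-8 + 22848\right) + 3628577 = 22840 + 3628577 = 3651417$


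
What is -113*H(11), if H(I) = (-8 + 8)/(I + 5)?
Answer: 0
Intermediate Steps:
H(I) = 0 (H(I) = 0/(5 + I) = 0)
-113*H(11) = -113*0 = 0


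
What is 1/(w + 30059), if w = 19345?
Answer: 1/49404 ≈ 2.0241e-5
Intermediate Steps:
1/(w + 30059) = 1/(19345 + 30059) = 1/49404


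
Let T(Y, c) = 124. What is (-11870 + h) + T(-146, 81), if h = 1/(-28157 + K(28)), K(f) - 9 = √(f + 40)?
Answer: -2326617840451/198077459 - √17/396154918 ≈ -11746.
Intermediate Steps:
K(f) = 9 + √(40 + f) (K(f) = 9 + √(f + 40) = 9 + √(40 + f))
h = 1/(-28148 + 2*√17) (h = 1/(-28157 + (9 + √(40 + 28))) = 1/(-28157 + (9 + √68)) = 1/(-28157 + (9 + 2*√17)) = 1/(-28148 + 2*√17) ≈ -3.5537e-5)
(-11870 + h) + T(-146, 81) = (-11870 + (-7037/198077459 - √17/396154918)) + 124 = (-2351179445367/198077459 - √17/396154918) + 124 = -2326617840451/198077459 - √17/396154918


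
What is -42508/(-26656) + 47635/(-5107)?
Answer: -263167551/34033048 ≈ -7.7327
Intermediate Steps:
-42508/(-26656) + 47635/(-5107) = -42508*(-1/26656) + 47635*(-1/5107) = 10627/6664 - 47635/5107 = -263167551/34033048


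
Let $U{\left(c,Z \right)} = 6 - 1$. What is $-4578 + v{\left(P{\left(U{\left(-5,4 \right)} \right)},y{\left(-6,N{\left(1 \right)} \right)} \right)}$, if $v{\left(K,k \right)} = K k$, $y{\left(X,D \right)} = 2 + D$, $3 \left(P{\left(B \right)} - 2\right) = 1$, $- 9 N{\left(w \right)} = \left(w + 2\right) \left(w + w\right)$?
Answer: $- \frac{41174}{9} \approx -4574.9$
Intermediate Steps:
$U{\left(c,Z \right)} = 5$ ($U{\left(c,Z \right)} = 6 - 1 = 5$)
$N{\left(w \right)} = - \frac{2 w \left(2 + w\right)}{9}$ ($N{\left(w \right)} = - \frac{\left(w + 2\right) \left(w + w\right)}{9} = - \frac{\left(2 + w\right) 2 w}{9} = - \frac{2 w \left(2 + w\right)}{9}$)
$P{\left(B \right)} = \frac{7}{3}$ ($P{\left(B \right)} = 2 + \frac{1}{3} \cdot 1 = 2 + \frac{1}{3} = \frac{7}{3}$)
$-4578 + v{\left(P{\left(U{\left(-5,4 \right)} \right)},y{\left(-6,N{\left(1 \right)} \right)} \right)} = -4578 + \frac{7 \left(2 - \frac{2 \left(2 + 1\right)}{9}\right)}{3} = -4578 + \frac{7 \left(2 - \frac{2}{9} \cdot 3\right)}{3} = -4578 + \frac{7 \left(2 - \frac{2}{3}\right)}{3} = -4578 + \frac{7}{3} \cdot \frac{4}{3} = -4578 + \frac{28}{9} = - \frac{41174}{9}$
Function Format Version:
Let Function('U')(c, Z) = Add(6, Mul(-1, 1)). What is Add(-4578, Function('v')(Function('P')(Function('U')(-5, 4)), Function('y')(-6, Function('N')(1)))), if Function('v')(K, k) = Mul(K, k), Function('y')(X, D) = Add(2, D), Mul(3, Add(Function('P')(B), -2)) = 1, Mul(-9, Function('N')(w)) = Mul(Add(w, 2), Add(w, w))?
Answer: Rational(-41174, 9) ≈ -4574.9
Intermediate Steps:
Function('U')(c, Z) = 5 (Function('U')(c, Z) = Add(6, -1) = 5)
Function('N')(w) = Mul(Rational(-2, 9), w, Add(2, w)) (Function('N')(w) = Mul(Rational(-1, 9), Mul(Add(w, 2), Add(w, w))) = Mul(Rational(-1, 9), Mul(Add(2, w), Mul(2, w))) = Mul(Rational(-1, 9), Mul(2, w, Add(2, w))) = Mul(Rational(-2, 9), w, Add(2, w)))
Function('P')(B) = Rational(7, 3) (Function('P')(B) = Add(2, Mul(Rational(1, 3), 1)) = Add(2, Rational(1, 3)) = Rational(7, 3))
Add(-4578, Function('v')(Function('P')(Function('U')(-5, 4)), Function('y')(-6, Function('N')(1)))) = Add(-4578, Mul(Rational(7, 3), Add(2, Mul(Rational(-2, 9), 1, Add(2, 1))))) = Add(-4578, Mul(Rational(7, 3), Add(2, Mul(Rational(-2, 9), 1, 3)))) = Add(-4578, Mul(Rational(7, 3), Add(2, Rational(-2, 3)))) = Add(-4578, Mul(Rational(7, 3), Rational(4, 3))) = Add(-4578, Rational(28, 9)) = Rational(-41174, 9)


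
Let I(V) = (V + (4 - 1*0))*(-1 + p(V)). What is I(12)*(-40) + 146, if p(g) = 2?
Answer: -494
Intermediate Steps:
I(V) = 4 + V (I(V) = (V + (4 - 1*0))*(-1 + 2) = (V + (4 + 0))*1 = (V + 4)*1 = (4 + V)*1 = 4 + V)
I(12)*(-40) + 146 = (4 + 12)*(-40) + 146 = 16*(-40) + 146 = -640 + 146 = -494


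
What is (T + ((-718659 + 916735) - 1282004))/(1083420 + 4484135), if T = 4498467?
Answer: 3414539/5567555 ≈ 0.61329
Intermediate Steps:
(T + ((-718659 + 916735) - 1282004))/(1083420 + 4484135) = (4498467 + ((-718659 + 916735) - 1282004))/(1083420 + 4484135) = (4498467 + (198076 - 1282004))/5567555 = (4498467 - 1083928)*(1/5567555) = 3414539*(1/5567555) = 3414539/5567555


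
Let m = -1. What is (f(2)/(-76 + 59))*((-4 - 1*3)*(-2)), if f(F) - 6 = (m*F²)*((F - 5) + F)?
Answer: -140/17 ≈ -8.2353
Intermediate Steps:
f(F) = 6 - F²*(-5 + 2*F) (f(F) = 6 + (-F²)*((F - 5) + F) = 6 + (-F²)*((-5 + F) + F) = 6 + (-F²)*(-5 + 2*F) = 6 - F²*(-5 + 2*F))
(f(2)/(-76 + 59))*((-4 - 1*3)*(-2)) = ((6 - 2*2³ + 5*2²)/(-76 + 59))*((-4 - 1*3)*(-2)) = ((6 - 2*8 + 5*4)/(-17))*((-4 - 3)*(-2)) = (-(6 - 16 + 20)/17)*(-7*(-2)) = -1/17*10*14 = -10/17*14 = -140/17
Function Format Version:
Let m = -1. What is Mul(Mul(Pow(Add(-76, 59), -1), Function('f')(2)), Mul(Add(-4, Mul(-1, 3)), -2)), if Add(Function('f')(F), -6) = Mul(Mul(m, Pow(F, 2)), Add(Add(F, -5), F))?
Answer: Rational(-140, 17) ≈ -8.2353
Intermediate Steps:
Function('f')(F) = Add(6, Mul(-1, Pow(F, 2), Add(-5, Mul(2, F)))) (Function('f')(F) = Add(6, Mul(Mul(-1, Pow(F, 2)), Add(Add(F, -5), F))) = Add(6, Mul(Mul(-1, Pow(F, 2)), Add(Add(-5, F), F))) = Add(6, Mul(Mul(-1, Pow(F, 2)), Add(-5, Mul(2, F)))) = Add(6, Mul(-1, Pow(F, 2), Add(-5, Mul(2, F)))))
Mul(Mul(Pow(Add(-76, 59), -1), Function('f')(2)), Mul(Add(-4, Mul(-1, 3)), -2)) = Mul(Mul(Pow(Add(-76, 59), -1), Add(6, Mul(-2, Pow(2, 3)), Mul(5, Pow(2, 2)))), Mul(Add(-4, Mul(-1, 3)), -2)) = Mul(Mul(Pow(-17, -1), Add(6, Mul(-2, 8), Mul(5, 4))), Mul(Add(-4, -3), -2)) = Mul(Mul(Rational(-1, 17), Add(6, -16, 20)), Mul(-7, -2)) = Mul(Mul(Rational(-1, 17), 10), 14) = Mul(Rational(-10, 17), 14) = Rational(-140, 17)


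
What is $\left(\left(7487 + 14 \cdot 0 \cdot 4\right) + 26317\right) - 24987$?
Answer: $8817$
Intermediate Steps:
$\left(\left(7487 + 14 \cdot 0 \cdot 4\right) + 26317\right) - 24987 = \left(\left(7487 + 0 \cdot 4\right) + 26317\right) - 24987 = \left(\left(7487 + 0\right) + 26317\right) - 24987 = \left(7487 + 26317\right) - 24987 = 33804 - 24987 = 8817$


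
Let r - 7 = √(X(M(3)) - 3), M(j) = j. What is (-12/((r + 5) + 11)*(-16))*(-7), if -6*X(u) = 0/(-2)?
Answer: -1104/19 + 48*I*√3/19 ≈ -58.105 + 4.3757*I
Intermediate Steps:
X(u) = 0 (X(u) = -0/(-2) = -0*(-1)/2 = -⅙*0 = 0)
r = 7 + I*√3 (r = 7 + √(0 - 3) = 7 + √(-3) = 7 + I*√3 ≈ 7.0 + 1.732*I)
(-12/((r + 5) + 11)*(-16))*(-7) = (-12/(((7 + I*√3) + 5) + 11)*(-16))*(-7) = (-12/((12 + I*√3) + 11)*(-16))*(-7) = (-12/(23 + I*√3)*(-16))*(-7) = (192/(23 + I*√3))*(-7) = -1344/(23 + I*√3)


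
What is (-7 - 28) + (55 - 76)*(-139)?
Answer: 2884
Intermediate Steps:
(-7 - 28) + (55 - 76)*(-139) = -35 - 21*(-139) = -35 + 2919 = 2884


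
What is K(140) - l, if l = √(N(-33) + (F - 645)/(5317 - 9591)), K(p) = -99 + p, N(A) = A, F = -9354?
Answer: 41 - 209*I*√12822/4274 ≈ 41.0 - 5.5372*I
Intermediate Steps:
l = 209*I*√12822/4274 (l = √(-33 + (-9354 - 645)/(5317 - 9591)) = √(-33 - 9999/(-4274)) = √(-33 - 9999*(-1/4274)) = √(-33 + 9999/4274) = √(-131043/4274) = 209*I*√12822/4274 ≈ 5.5372*I)
K(140) - l = (-99 + 140) - 209*I*√12822/4274 = 41 - 209*I*√12822/4274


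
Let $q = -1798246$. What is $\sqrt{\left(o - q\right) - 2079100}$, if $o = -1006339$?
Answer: $i \sqrt{1287193} \approx 1134.5 i$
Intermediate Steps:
$\sqrt{\left(o - q\right) - 2079100} = \sqrt{\left(-1006339 - -1798246\right) - 2079100} = \sqrt{\left(-1006339 + 1798246\right) - 2079100} = \sqrt{791907 - 2079100} = \sqrt{-1287193} = i \sqrt{1287193}$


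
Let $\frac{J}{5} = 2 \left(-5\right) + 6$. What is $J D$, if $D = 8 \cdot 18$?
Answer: $-2880$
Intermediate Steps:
$J = -20$ ($J = 5 \left(2 \left(-5\right) + 6\right) = 5 \left(-10 + 6\right) = 5 \left(-4\right) = -20$)
$D = 144$
$J D = \left(-20\right) 144 = -2880$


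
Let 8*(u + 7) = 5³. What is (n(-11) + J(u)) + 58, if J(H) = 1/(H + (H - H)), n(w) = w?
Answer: 3251/69 ≈ 47.116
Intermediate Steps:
u = 69/8 (u = -7 + (⅛)*5³ = -7 + (⅛)*125 = -7 + 125/8 = 69/8 ≈ 8.6250)
J(H) = 1/H (J(H) = 1/(H + 0) = 1/H)
(n(-11) + J(u)) + 58 = (-11 + 1/(69/8)) + 58 = (-11 + 8/69) + 58 = -751/69 + 58 = 3251/69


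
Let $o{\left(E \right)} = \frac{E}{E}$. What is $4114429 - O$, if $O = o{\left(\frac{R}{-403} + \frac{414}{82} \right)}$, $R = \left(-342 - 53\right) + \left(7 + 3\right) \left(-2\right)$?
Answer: $4114428$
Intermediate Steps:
$R = -415$ ($R = -395 + 10 \left(-2\right) = -395 - 20 = -415$)
$o{\left(E \right)} = 1$
$O = 1$
$4114429 - O = 4114429 - 1 = 4114428$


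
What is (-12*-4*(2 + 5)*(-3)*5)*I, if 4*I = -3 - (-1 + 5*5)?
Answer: 34020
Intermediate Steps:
I = -27/4 (I = (-3 - (-1 + 5*5))/4 = (-3 - (-1 + 25))/4 = (-3 - 1*24)/4 = (-3 - 24)/4 = (¼)*(-27) = -27/4 ≈ -6.7500)
(-12*-4*(2 + 5)*(-3)*5)*I = -12*-4*(2 + 5)*(-3)*5*(-27/4) = -12*-4*7*(-3)*5*(-27/4) = -12*(-28*(-3))*5*(-27/4) = -1008*5*(-27/4) = -12*420*(-27/4) = -5040*(-27/4) = 34020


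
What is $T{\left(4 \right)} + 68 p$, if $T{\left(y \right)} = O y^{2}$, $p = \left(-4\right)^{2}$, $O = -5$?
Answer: $1008$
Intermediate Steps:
$p = 16$
$T{\left(y \right)} = - 5 y^{2}$
$T{\left(4 \right)} + 68 p = - 5 \cdot 4^{2} + 68 \cdot 16 = \left(-5\right) 16 + 1088 = -80 + 1088 = 1008$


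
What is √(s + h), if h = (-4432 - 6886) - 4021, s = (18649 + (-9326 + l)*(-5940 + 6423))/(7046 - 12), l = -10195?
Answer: 2*I*√51569999605/3517 ≈ 129.14*I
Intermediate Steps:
s = -4704997/3517 (s = (18649 + (-9326 - 10195)*(-5940 + 6423))/(7046 - 12) = (18649 - 19521*483)/7034 = (18649 - 9428643)*(1/7034) = -9409994*1/7034 = -4704997/3517 ≈ -1337.8)
h = -15339 (h = -11318 - 4021 = -15339)
√(s + h) = √(-4704997/3517 - 15339) = √(-58652260/3517) = 2*I*√51569999605/3517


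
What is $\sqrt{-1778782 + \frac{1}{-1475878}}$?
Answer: $\frac{i \sqrt{3874571183244259166}}{1475878} \approx 1333.7 i$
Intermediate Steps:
$\sqrt{-1778782 + \frac{1}{-1475878}} = \sqrt{-1778782 - \frac{1}{1475878}} = \sqrt{- \frac{2625265220597}{1475878}} = \frac{i \sqrt{3874571183244259166}}{1475878}$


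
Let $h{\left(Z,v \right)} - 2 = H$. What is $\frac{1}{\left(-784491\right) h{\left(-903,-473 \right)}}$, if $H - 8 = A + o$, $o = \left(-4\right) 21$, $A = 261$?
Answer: $- \frac{1}{146699817} \approx -6.8166 \cdot 10^{-9}$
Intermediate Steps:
$o = -84$
$H = 185$ ($H = 8 + \left(261 - 84\right) = 8 + 177 = 185$)
$h{\left(Z,v \right)} = 187$ ($h{\left(Z,v \right)} = 2 + 185 = 187$)
$\frac{1}{\left(-784491\right) h{\left(-903,-473 \right)}} = \frac{1}{\left(-784491\right) 187} = \left(- \frac{1}{784491}\right) \frac{1}{187} = - \frac{1}{146699817}$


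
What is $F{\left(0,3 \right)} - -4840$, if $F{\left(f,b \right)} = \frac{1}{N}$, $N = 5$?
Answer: $\frac{24201}{5} \approx 4840.2$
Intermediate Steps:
$F{\left(f,b \right)} = \frac{1}{5}$
$F{\left(0,3 \right)} - -4840 = \frac{1}{5} - -4840 = \frac{1}{5} + 4840 = \frac{24201}{5}$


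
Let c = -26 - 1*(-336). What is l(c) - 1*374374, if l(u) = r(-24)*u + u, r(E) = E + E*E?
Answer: -202944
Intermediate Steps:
c = 310 (c = -26 + 336 = 310)
r(E) = E + E**2
l(u) = 553*u (l(u) = (-24*(1 - 24))*u + u = (-24*(-23))*u + u = 552*u + u = 553*u)
l(c) - 1*374374 = 553*310 - 1*374374 = 171430 - 374374 = -202944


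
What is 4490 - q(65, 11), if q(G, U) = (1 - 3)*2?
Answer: 4494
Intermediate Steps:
q(G, U) = -4 (q(G, U) = -2*2 = -4)
4490 - q(65, 11) = 4490 - 1*(-4) = 4490 + 4 = 4494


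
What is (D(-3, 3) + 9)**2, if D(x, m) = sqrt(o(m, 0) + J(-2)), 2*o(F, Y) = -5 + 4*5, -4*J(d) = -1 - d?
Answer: (18 + sqrt(29))**2/4 ≈ 136.72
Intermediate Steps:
J(d) = 1/4 + d/4 (J(d) = -(-1 - d)/4 = 1/4 + d/4)
o(F, Y) = 15/2 (o(F, Y) = (-5 + 4*5)/2 = (-5 + 20)/2 = (1/2)*15 = 15/2)
D(x, m) = sqrt(29)/2 (D(x, m) = sqrt(15/2 + (1/4 + (1/4)*(-2))) = sqrt(15/2 + (1/4 - 1/2)) = sqrt(15/2 - 1/4) = sqrt(29/4) = sqrt(29)/2)
(D(-3, 3) + 9)**2 = (sqrt(29)/2 + 9)**2 = (9 + sqrt(29)/2)**2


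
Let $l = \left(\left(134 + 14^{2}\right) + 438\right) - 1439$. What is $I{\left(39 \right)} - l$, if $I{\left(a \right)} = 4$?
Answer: $675$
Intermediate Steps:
$l = -671$ ($l = \left(\left(134 + 196\right) + 438\right) - 1439 = \left(330 + 438\right) - 1439 = 768 - 1439 = -671$)
$I{\left(39 \right)} - l = 4 - -671 = 4 + 671 = 675$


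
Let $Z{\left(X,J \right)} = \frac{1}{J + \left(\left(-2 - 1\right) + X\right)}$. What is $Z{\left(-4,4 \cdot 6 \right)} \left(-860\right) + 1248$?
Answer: $\frac{20356}{17} \approx 1197.4$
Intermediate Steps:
$Z{\left(X,J \right)} = \frac{1}{-3 + J + X}$ ($Z{\left(X,J \right)} = \frac{1}{J + \left(-3 + X\right)} = \frac{1}{-3 + J + X}$)
$Z{\left(-4,4 \cdot 6 \right)} \left(-860\right) + 1248 = \frac{1}{-3 + 4 \cdot 6 - 4} \left(-860\right) + 1248 = \frac{1}{-3 + 24 - 4} \left(-860\right) + 1248 = \frac{1}{17} \left(-860\right) + 1248 = - \frac{860}{17} + 1248 = \frac{20356}{17}$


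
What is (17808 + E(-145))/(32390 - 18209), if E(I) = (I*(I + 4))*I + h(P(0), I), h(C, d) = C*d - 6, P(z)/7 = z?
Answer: -982241/4727 ≈ -207.79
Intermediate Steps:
P(z) = 7*z
h(C, d) = -6 + C*d
E(I) = -6 + I²*(4 + I) (E(I) = (I*(I + 4))*I + (-6 + (7*0)*I) = (I*(4 + I))*I + (-6 + 0*I) = I²*(4 + I) + (-6 + 0) = I²*(4 + I) - 6 = -6 + I²*(4 + I))
(17808 + E(-145))/(32390 - 18209) = (17808 + (-6 + (-145)³ + 4*(-145)²))/(32390 - 18209) = (17808 + (-6 - 3048625 + 4*21025))/14181 = (17808 + (-6 - 3048625 + 84100))*(1/14181) = (17808 - 2964531)*(1/14181) = -2946723*1/14181 = -982241/4727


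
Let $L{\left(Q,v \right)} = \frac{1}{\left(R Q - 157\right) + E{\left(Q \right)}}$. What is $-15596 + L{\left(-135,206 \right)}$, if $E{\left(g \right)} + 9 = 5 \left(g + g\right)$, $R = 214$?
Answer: $- \frac{474211977}{30406} \approx -15596.0$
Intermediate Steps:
$E{\left(g \right)} = -9 + 10 g$ ($E{\left(g \right)} = -9 + 5 \left(g + g\right) = -9 + 5 \cdot 2 g = -9 + 10 g$)
$L{\left(Q,v \right)} = \frac{1}{-166 + 224 Q}$ ($L{\left(Q,v \right)} = \frac{1}{\left(214 Q - 157\right) + \left(-9 + 10 Q\right)} = \frac{1}{\left(-157 + 214 Q\right) + \left(-9 + 10 Q\right)} = \frac{1}{-166 + 224 Q}$)
$-15596 + L{\left(-135,206 \right)} = -15596 + \frac{1}{2 \left(-83 + 112 \left(-135\right)\right)} = -15596 + \frac{1}{2 \left(-83 - 15120\right)} = -15596 + \frac{1}{2 \left(-15203\right)} = -15596 + \frac{1}{2} \left(- \frac{1}{15203}\right) = -15596 - \frac{1}{30406} = - \frac{474211977}{30406}$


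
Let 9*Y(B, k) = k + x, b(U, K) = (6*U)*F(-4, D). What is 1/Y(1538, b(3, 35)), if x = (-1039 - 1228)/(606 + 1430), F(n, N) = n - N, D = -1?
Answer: -18324/112211 ≈ -0.16330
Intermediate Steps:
x = -2267/2036 ≈ -1.1135
b(U, K) = -18*U (b(U, K) = (6*U)*(-4 - 1*(-1)) = (6*U)*(-4 + 1) = (6*U)*(-3) = -18*U)
Y(B, k) = -2267/18324 + k/9 (Y(B, k) = (k - 2267/2036)/9 = (-2267/2036 + k)/9 = -2267/18324 + k/9)
1/Y(1538, b(3, 35)) = 1/(-2267/18324 + (-18*3)/9) = 1/(-2267/18324 + (⅑)*(-54)) = 1/(-2267/18324 - 6) = 1/(-112211/18324) = -18324/112211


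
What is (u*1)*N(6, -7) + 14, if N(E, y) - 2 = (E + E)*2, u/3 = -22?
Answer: -1702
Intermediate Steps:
u = -66 (u = 3*(-22) = -66)
N(E, y) = 2 + 4*E (N(E, y) = 2 + (E + E)*2 = 2 + (2*E)*2 = 2 + 4*E)
(u*1)*N(6, -7) + 14 = (-66*1)*(2 + 4*6) + 14 = -66*(2 + 24) + 14 = -66*26 + 14 = -1716 + 14 = -1702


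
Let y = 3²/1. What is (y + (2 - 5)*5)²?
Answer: 36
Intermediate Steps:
y = 9 (y = 9*1 = 9)
(y + (2 - 5)*5)² = (9 + (2 - 5)*5)² = (9 - 3*5)² = (9 - 15)² = (-6)² = 36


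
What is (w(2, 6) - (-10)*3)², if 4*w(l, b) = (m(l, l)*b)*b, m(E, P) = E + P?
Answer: 4356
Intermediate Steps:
w(l, b) = l*b²/2 (w(l, b) = (((l + l)*b)*b)/4 = (((2*l)*b)*b)/4 = ((2*b*l)*b)/4 = (2*l*b²)/4 = l*b²/2)
(w(2, 6) - (-10)*3)² = ((½)*2*6² - (-10)*3)² = ((½)*2*36 - 1*(-30))² = (36 + 30)² = 66² = 4356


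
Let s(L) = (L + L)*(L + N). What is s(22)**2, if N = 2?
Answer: 1115136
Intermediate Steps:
s(L) = 2*L*(2 + L) (s(L) = (L + L)*(L + 2) = (2*L)*(2 + L) = 2*L*(2 + L))
s(22)**2 = (2*22*(2 + 22))**2 = (2*22*24)**2 = 1056**2 = 1115136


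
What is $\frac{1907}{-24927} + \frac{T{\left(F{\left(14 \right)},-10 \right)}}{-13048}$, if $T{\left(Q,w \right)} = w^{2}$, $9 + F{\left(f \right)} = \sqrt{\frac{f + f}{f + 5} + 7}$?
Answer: $- \frac{977687}{11615982} \approx -0.084167$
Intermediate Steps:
$F{\left(f \right)} = -9 + \sqrt{7 + \frac{2 f}{5 + f}}$ ($F{\left(f \right)} = -9 + \sqrt{\frac{f + f}{f + 5} + 7} = -9 + \sqrt{\frac{2 f}{5 + f} + 7} = -9 + \sqrt{7 + \frac{2 f}{5 + f}}$)
$\frac{1907}{-24927} + \frac{T{\left(F{\left(14 \right)},-10 \right)}}{-13048} = \frac{1907}{-24927} + \frac{\left(-10\right)^{2}}{-13048} = 1907 \left(- \frac{1}{24927}\right) + 100 \left(- \frac{1}{13048}\right) = - \frac{1907}{24927} - \frac{25}{3262} = - \frac{977687}{11615982}$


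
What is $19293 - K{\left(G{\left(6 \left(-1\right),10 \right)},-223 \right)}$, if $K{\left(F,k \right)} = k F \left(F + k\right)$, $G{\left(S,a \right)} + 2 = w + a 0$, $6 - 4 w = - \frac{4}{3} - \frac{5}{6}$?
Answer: $\frac{9919495}{576} \approx 17221.0$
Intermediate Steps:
$w = \frac{49}{24}$ ($w = \frac{3}{2} - \frac{- \frac{4}{3} - \frac{5}{6}}{4} = \frac{3}{2} - - \frac{13}{24} = \frac{3}{2} + \frac{13}{24} = \frac{49}{24} \approx 2.0417$)
$G{\left(S,a \right)} = \frac{1}{24}$ ($G{\left(S,a \right)} = -2 + \left(\frac{49}{24} + a 0\right) = -2 + \left(\frac{49}{24} + 0\right) = -2 + \frac{49}{24} = \frac{1}{24}$)
$K{\left(F,k \right)} = F k \left(F + k\right)$
$19293 - K{\left(G{\left(6 \left(-1\right),10 \right)},-223 \right)} = 19293 - \frac{1}{24} \left(-223\right) \left(\frac{1}{24} - 223\right) = 19293 - \frac{1}{24} \left(-223\right) \left(- \frac{5351}{24}\right) = 19293 - \frac{1193273}{576} = \frac{9919495}{576}$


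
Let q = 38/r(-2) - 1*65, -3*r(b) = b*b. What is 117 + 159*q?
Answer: -29499/2 ≈ -14750.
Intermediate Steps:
r(b) = -b²/3 (r(b) = -b*b/3 = -b²/3)
q = -187/2 (q = 38/((-⅓*(-2)²)) - 1*65 = 38/((-⅓*4)) - 65 = 38/(-4/3) - 65 = 38*(-¾) - 65 = -57/2 - 65 = -187/2 ≈ -93.500)
117 + 159*q = 117 + 159*(-187/2) = 117 - 29733/2 = -29499/2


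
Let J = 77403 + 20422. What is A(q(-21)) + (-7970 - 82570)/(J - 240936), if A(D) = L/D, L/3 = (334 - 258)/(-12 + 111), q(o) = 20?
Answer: 17658209/23613315 ≈ 0.74781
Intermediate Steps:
J = 97825
L = 76/33 (L = 3*((334 - 258)/(-12 + 111)) = 3*(76/99) = 76/33 ≈ 2.3030)
A(D) = 76/(33*D)
A(q(-21)) + (-7970 - 82570)/(J - 240936) = (76/33)/20 + (-7970 - 82570)/(97825 - 240936) = (76/33)*(1/20) - 90540/(-143111) = 19/165 - 90540*(-1/143111) = 19/165 + 90540/143111 = 17658209/23613315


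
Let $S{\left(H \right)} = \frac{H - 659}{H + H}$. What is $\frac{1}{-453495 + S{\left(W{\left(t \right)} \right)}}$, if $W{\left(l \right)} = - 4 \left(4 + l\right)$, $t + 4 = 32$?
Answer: $- \frac{256}{116093933} \approx -2.2051 \cdot 10^{-6}$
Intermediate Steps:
$t = 28$ ($t = -4 + 32 = 28$)
$W{\left(l \right)} = -16 - 4 l$
$S{\left(H \right)} = \frac{-659 + H}{2 H}$
$\frac{1}{-453495 + S{\left(W{\left(t \right)} \right)}} = \frac{1}{-453495 + \frac{-659 - 128}{2 \left(-16 - 112\right)}} = \frac{1}{-453495 + \frac{-659 - 128}{2 \left(-128\right)}} = \frac{1}{-453495 + \frac{1}{2} \left(- \frac{1}{128}\right) \left(-787\right)} = \frac{1}{-453495 + \frac{787}{256}} = \frac{1}{- \frac{116093933}{256}} = - \frac{256}{116093933}$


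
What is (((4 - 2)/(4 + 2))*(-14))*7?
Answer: -98/3 ≈ -32.667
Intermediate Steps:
(((4 - 2)/(4 + 2))*(-14))*7 = ((2/6)*(-14))*7 = ((2*(⅙))*(-14))*7 = ((⅓)*(-14))*7 = -14/3*7 = -98/3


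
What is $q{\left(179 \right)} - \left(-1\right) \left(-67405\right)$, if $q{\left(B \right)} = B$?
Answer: $-67226$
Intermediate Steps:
$q{\left(179 \right)} - \left(-1\right) \left(-67405\right) = 179 - \left(-1\right) \left(-67405\right) = 179 - 67405 = -67226$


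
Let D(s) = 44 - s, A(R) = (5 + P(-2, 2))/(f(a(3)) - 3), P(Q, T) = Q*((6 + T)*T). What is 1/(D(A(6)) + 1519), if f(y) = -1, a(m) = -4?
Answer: 4/6225 ≈ 0.00064257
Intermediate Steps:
P(Q, T) = Q*T*(6 + T) (P(Q, T) = Q*(T*(6 + T)) = Q*T*(6 + T))
A(R) = 27/4 (A(R) = (5 - 2*2*(6 + 2))/(-1 - 3) = (5 - 2*2*8)/(-4) = (5 - 32)*(-¼) = -27*(-¼) = 27/4)
1/(D(A(6)) + 1519) = 1/((44 - 1*27/4) + 1519) = 1/((44 - 27/4) + 1519) = 1/(149/4 + 1519) = 1/(6225/4) = 4/6225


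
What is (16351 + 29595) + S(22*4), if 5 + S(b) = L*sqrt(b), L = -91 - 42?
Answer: 45941 - 266*sqrt(22) ≈ 44693.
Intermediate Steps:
L = -133
S(b) = -5 - 133*sqrt(b)
(16351 + 29595) + S(22*4) = (16351 + 29595) + (-5 - 133*2*sqrt(22)) = 45946 + (-5 - 266*sqrt(22)) = 45941 - 266*sqrt(22)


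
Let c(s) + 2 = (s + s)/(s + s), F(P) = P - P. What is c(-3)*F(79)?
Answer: 0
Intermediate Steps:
F(P) = 0
c(s) = -1 (c(s) = -2 + (s + s)/(s + s) = -2 + (2*s)/((2*s)) = -2 + (2*s)*(1/(2*s)) = -2 + 1 = -1)
c(-3)*F(79) = -1*0 = 0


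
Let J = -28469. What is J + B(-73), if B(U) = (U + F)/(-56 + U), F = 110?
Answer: -3672538/129 ≈ -28469.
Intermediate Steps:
B(U) = (110 + U)/(-56 + U) (B(U) = (U + 110)/(-56 + U) = (110 + U)/(-56 + U))
J + B(-73) = -28469 + (110 - 73)/(-56 - 73) = -28469 + 37/(-129) = -28469 - 1/129*37 = -28469 - 37/129 = -3672538/129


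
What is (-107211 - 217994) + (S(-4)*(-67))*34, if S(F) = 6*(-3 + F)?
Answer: -229529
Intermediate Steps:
S(F) = -18 + 6*F
(-107211 - 217994) + (S(-4)*(-67))*34 = (-107211 - 217994) + ((-18 + 6*(-4))*(-67))*34 = -325205 + ((-18 - 24)*(-67))*34 = -325205 - 42*(-67)*34 = -325205 + 2814*34 = -325205 + 95676 = -229529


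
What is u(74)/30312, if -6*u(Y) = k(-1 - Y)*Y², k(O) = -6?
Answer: 1369/7578 ≈ 0.18065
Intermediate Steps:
u(Y) = Y² (u(Y) = -(-1)*Y² = Y²)
u(74)/30312 = 74²/30312 = 5476*(1/30312) = 1369/7578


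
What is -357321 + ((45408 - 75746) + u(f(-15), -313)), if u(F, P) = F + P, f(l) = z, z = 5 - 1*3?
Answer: -387970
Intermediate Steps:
z = 2 (z = 5 - 3 = 2)
f(l) = 2
-357321 + ((45408 - 75746) + u(f(-15), -313)) = -357321 + ((45408 - 75746) + (2 - 313)) = -357321 + (-30338 - 311) = -357321 - 30649 = -387970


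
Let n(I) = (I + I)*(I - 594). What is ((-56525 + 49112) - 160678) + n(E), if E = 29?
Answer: -200861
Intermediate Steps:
n(I) = 2*I*(-594 + I) (n(I) = (2*I)*(-594 + I) = 2*I*(-594 + I))
((-56525 + 49112) - 160678) + n(E) = ((-56525 + 49112) - 160678) + 2*29*(-594 + 29) = (-7413 - 160678) + 2*29*(-565) = -168091 - 32770 = -200861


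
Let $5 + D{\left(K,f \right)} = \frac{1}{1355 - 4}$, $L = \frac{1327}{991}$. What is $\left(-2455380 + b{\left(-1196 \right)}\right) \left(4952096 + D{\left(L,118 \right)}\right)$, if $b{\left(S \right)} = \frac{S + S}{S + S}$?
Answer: $- \frac{16427160596813018}{1351} \approx -1.2159 \cdot 10^{13}$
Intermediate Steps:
$L = \frac{1327}{991}$ ($L = 1327 \cdot \frac{1}{991} = \frac{1327}{991} \approx 1.3391$)
$D{\left(K,f \right)} = - \frac{6754}{1351}$ ($D{\left(K,f \right)} = -5 + \frac{1}{1355 - 4} = -5 + \frac{1}{1351} = - \frac{6754}{1351}$)
$b{\left(S \right)} = 1$ ($b{\left(S \right)} = \frac{2 S}{2 S} = 2 S \frac{1}{2 S} = 1$)
$\left(-2455380 + b{\left(-1196 \right)}\right) \left(4952096 + D{\left(L,118 \right)}\right) = \left(-2455380 + 1\right) \left(4952096 - \frac{6754}{1351}\right) = \left(-2455379\right) \frac{6690274942}{1351} = - \frac{16427160596813018}{1351}$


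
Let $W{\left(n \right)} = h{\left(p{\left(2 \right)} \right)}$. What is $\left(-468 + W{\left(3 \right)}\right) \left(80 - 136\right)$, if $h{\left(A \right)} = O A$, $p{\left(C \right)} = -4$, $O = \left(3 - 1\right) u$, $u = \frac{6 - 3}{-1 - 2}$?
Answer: $25760$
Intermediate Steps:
$u = -1$ ($u = \frac{3}{-3} = 3 \left(- \frac{1}{3}\right) = -1$)
$O = -2$ ($O = \left(3 - 1\right) \left(-1\right) = 2 \left(-1\right) = -2$)
$h{\left(A \right)} = - 2 A$
$W{\left(n \right)} = 8$ ($W{\left(n \right)} = \left(-2\right) \left(-4\right) = 8$)
$\left(-468 + W{\left(3 \right)}\right) \left(80 - 136\right) = \left(-468 + 8\right) \left(80 - 136\right) = \left(-460\right) \left(-56\right) = 25760$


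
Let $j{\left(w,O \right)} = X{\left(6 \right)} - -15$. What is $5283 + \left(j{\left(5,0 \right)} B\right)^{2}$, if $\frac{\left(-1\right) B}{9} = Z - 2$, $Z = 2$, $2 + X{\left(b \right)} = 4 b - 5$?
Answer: $5283$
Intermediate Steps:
$X{\left(b \right)} = -7 + 4 b$ ($X{\left(b \right)} = -2 + \left(4 b - 5\right) = -2 + \left(-5 + 4 b\right) = -7 + 4 b$)
$j{\left(w,O \right)} = 32$ ($j{\left(w,O \right)} = \left(-7 + 4 \cdot 6\right) - -15 = \left(-7 + 24\right) + 15 = 17 + 15 = 32$)
$B = 0$ ($B = - 9 \left(2 - 2\right) = \left(-9\right) 0 = 0$)
$5283 + \left(j{\left(5,0 \right)} B\right)^{2} = 5283 + \left(32 \cdot 0\right)^{2} = 5283 + 0^{2} = 5283 + 0 = 5283$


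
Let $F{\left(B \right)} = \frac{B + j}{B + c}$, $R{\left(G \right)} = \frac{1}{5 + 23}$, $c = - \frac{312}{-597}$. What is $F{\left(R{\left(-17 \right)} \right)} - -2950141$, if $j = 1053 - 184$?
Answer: $\frac{3060910306}{1037} \approx 2.9517 \cdot 10^{6}$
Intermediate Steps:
$j = 869$
$c = \frac{104}{199}$ ($c = \left(-312\right) \left(- \frac{1}{597}\right) = \frac{104}{199} \approx 0.52261$)
$R{\left(G \right)} = \frac{1}{28}$
$F{\left(B \right)} = \frac{869 + B}{\frac{104}{199} + B}$ ($F{\left(B \right)} = \frac{B + 869}{B + \frac{104}{199}} = \frac{869 + B}{\frac{104}{199} + B}$)
$F{\left(R{\left(-17 \right)} \right)} - -2950141 = \frac{199 \left(869 + \frac{1}{28}\right)}{104 + 199 \cdot \frac{1}{28}} - -2950141 = 199 \frac{1}{104 + \frac{199}{28}} \cdot \frac{24333}{28} + 2950141 = 199 \frac{1}{\frac{3111}{28}} \cdot \frac{24333}{28} + 2950141 = 199 \cdot \frac{28}{3111} \cdot \frac{24333}{28} + 2950141 = \frac{1614089}{1037} + 2950141 = \frac{3060910306}{1037}$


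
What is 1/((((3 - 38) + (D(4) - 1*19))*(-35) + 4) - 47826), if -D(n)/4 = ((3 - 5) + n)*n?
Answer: -1/44812 ≈ -2.2315e-5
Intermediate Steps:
D(n) = -4*n*(-2 + n) (D(n) = -4*((3 - 5) + n)*n = -4*(-2 + n)*n = -4*n*(-2 + n))
1/((((3 - 38) + (D(4) - 1*19))*(-35) + 4) - 47826) = 1/((((3 - 38) + (4*4*(2 - 1*4) - 1*19))*(-35) + 4) - 47826) = 1/(((-35 + (4*4*(2 - 4) - 19))*(-35) + 4) - 47826) = 1/(((-35 + (4*4*(-2) - 19))*(-35) + 4) - 47826) = 1/(((-35 + (-32 - 19))*(-35) + 4) - 47826) = 1/(((-35 - 51)*(-35) + 4) - 47826) = 1/((-86*(-35) + 4) - 47826) = 1/((3010 + 4) - 47826) = 1/(3014 - 47826) = 1/(-44812) = -1/44812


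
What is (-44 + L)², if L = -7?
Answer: 2601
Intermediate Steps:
(-44 + L)² = (-44 - 7)² = (-51)² = 2601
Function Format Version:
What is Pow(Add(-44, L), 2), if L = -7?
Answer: 2601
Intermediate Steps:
Pow(Add(-44, L), 2) = Pow(Add(-44, -7), 2) = Pow(-51, 2) = 2601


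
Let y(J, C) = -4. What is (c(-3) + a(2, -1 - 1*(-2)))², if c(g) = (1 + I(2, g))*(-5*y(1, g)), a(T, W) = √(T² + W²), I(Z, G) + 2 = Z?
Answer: (20 + √5)² ≈ 494.44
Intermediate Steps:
I(Z, G) = -2 + Z
c(g) = 20 (c(g) = (1 + (-2 + 2))*(-5*(-4)) = (1 + 0)*20 = 1*20 = 20)
(c(-3) + a(2, -1 - 1*(-2)))² = (20 + √(2² + (-1 - 1*(-2))²))² = (20 + √(4 + (-1 + 2)²))² = (20 + √(4 + 1²))² = (20 + √(4 + 1))² = (20 + √5)²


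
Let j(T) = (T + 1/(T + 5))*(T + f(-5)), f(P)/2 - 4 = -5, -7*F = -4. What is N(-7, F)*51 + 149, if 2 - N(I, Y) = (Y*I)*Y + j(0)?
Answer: 13579/35 ≈ 387.97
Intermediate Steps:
F = 4/7 (F = -⅐*(-4) = 4/7 ≈ 0.57143)
f(P) = -2 (f(P) = 8 + 2*(-5) = 8 - 10 = -2)
j(T) = (-2 + T)*(T + 1/(5 + T)) (j(T) = (T + 1/(T + 5))*(T - 2) = (T + 1/(5 + T))*(-2 + T) = (-2 + T)*(T + 1/(5 + T)))
N(I, Y) = 12/5 - I*Y² (N(I, Y) = 2 - ((Y*I)*Y + (-2 + 0³ - 9*0 + 3*0²)/(5 + 0)) = 2 - ((I*Y)*Y + (-2 + 0 + 0 + 3*0)/5) = 2 - (I*Y² + (-2 + 0 + 0 + 0)/5) = 2 - (I*Y² + (⅕)*(-2)) = 2 - (I*Y² - ⅖) = 2 - (-⅖ + I*Y²) = 2 + (⅖ - I*Y²) = 12/5 - I*Y²)
N(-7, F)*51 + 149 = (12/5 - 1*(-7)*(4/7)²)*51 + 149 = (12/5 - 1*(-7)*16/49)*51 + 149 = (12/5 + 16/7)*51 + 149 = (164/35)*51 + 149 = 8364/35 + 149 = 13579/35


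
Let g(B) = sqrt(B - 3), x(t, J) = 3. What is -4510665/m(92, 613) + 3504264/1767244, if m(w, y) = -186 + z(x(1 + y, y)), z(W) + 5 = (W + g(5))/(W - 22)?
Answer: 68767468517677686/2914057672621 - 85702635*sqrt(2)/13191422 ≈ 23589.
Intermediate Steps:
g(B) = sqrt(-3 + B)
z(W) = -5 + (W + sqrt(2))/(-22 + W) (z(W) = -5 + (W + sqrt(-3 + 5))/(W - 22) = -5 + (W + sqrt(2))/(-22 + W))
m(w, y) = -3632/19 - sqrt(2)/19 (m(w, y) = -186 + (110 + sqrt(2) - 4*3)/(-22 + 3) = -186 + (110 + sqrt(2) - 12)/(-19) = -186 - (98 + sqrt(2))/19 = -186 + (-98/19 - sqrt(2)/19) = -3632/19 - sqrt(2)/19)
-4510665/m(92, 613) + 3504264/1767244 = -4510665/(-3632/19 - sqrt(2)/19) + 3504264/1767244 = -4510665/(-3632/19 - sqrt(2)/19) + 3504264*(1/1767244) = -4510665/(-3632/19 - sqrt(2)/19) + 876066/441811 = 876066/441811 - 4510665/(-3632/19 - sqrt(2)/19)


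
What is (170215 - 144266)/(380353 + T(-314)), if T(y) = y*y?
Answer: 25949/478949 ≈ 0.054179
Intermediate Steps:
T(y) = y**2
(170215 - 144266)/(380353 + T(-314)) = (170215 - 144266)/(380353 + (-314)**2) = 25949/(380353 + 98596) = 25949/478949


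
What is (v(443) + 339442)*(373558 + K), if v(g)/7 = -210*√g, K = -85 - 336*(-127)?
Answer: 141257091090 - 611733150*√443 ≈ 1.2838e+11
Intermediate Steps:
K = 42587 (K = -85 + 42672 = 42587)
v(g) = -1470*√g (v(g) = 7*(-210*√g) = -1470*√g)
(v(443) + 339442)*(373558 + K) = (-1470*√443 + 339442)*(373558 + 42587) = (339442 - 1470*√443)*416145 = 141257091090 - 611733150*√443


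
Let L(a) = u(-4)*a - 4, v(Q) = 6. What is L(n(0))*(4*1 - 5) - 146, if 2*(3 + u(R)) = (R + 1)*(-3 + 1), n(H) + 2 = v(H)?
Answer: -142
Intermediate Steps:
n(H) = 4 (n(H) = -2 + 6 = 4)
u(R) = -4 - R (u(R) = -3 + ((R + 1)*(-3 + 1))/2 = -3 + ((1 + R)*(-2))/2 = -3 + (-2 - 2*R)/2 = -3 + (-1 - R) = -4 - R)
L(a) = -4 (L(a) = (-4 - 1*(-4))*a - 4 = (-4 + 4)*a - 4 = 0*a - 4 = 0 - 4 = -4)
L(n(0))*(4*1 - 5) - 146 = -4*(4*1 - 5) - 146 = -4*(4 - 5) - 146 = -4*(-1) - 146 = 4 - 146 = -142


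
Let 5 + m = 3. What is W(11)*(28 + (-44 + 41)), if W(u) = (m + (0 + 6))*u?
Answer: 1100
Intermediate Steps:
m = -2 (m = -5 + 3 = -2)
W(u) = 4*u (W(u) = (-2 + (0 + 6))*u = (-2 + 6)*u = 4*u)
W(11)*(28 + (-44 + 41)) = (4*11)*(28 + (-44 + 41)) = 44*(28 - 3) = 44*25 = 1100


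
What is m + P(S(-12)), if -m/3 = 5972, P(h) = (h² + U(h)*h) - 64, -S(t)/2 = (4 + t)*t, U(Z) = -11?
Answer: 20996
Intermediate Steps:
S(t) = -2*t*(4 + t) (S(t) = -2*(4 + t)*t = -2*t*(4 + t))
P(h) = -64 + h² - 11*h (P(h) = (h² - 11*h) - 64 = -64 + h² - 11*h)
m = -17916 (m = -3*5972 = -17916)
m + P(S(-12)) = -17916 + (-64 + (-2*(-12)*(4 - 12))² - (-22)*(-12)*(4 - 12)) = -17916 + (-64 + (-2*(-12)*(-8))² - (-22)*(-12)*(-8)) = -17916 + (-64 + (-192)² - 11*(-192)) = -17916 + (-64 + 36864 + 2112) = -17916 + 38912 = 20996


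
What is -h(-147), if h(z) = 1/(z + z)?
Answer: 1/294 ≈ 0.0034014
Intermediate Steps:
h(z) = 1/(2*z)
-h(-147) = -1/(2*(-147)) = -(-1)/(2*147) = -1*(-1/294) = 1/294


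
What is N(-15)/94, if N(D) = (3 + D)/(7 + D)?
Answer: 3/188 ≈ 0.015957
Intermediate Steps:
N(D) = (3 + D)/(7 + D)
N(-15)/94 = ((3 - 15)/(7 - 15))/94 = (-12/(-8))*(1/94) = -⅛*(-12)*(1/94) = (3/2)*(1/94) = 3/188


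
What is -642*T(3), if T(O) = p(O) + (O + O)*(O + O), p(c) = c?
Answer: -25038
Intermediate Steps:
T(O) = O + 4*O² (T(O) = O + (O + O)*(O + O) = O + (2*O)*(2*O) = O + 4*O²)
-642*T(3) = -1926*(1 + 4*3) = -1926*(1 + 12) = -1926*13 = -642*39 = -25038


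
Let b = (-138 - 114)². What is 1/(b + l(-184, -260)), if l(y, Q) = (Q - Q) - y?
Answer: 1/63688 ≈ 1.5702e-5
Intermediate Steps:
b = 63504 (b = (-252)² = 63504)
l(y, Q) = -y (l(y, Q) = 0 - y = -y)
1/(b + l(-184, -260)) = 1/(63504 - 1*(-184)) = 1/(63504 + 184) = 1/63688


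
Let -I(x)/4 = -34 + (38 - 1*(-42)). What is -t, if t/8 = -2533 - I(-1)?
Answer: 18792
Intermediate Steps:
I(x) = -184 (I(x) = -4*(-34 + (38 - 1*(-42))) = -4*(-34 + (38 + 42)) = -4*(-34 + 80) = -4*46 = -184)
t = -18792 (t = 8*(-2533 - 1*(-184)) = 8*(-2533 + 184) = 8*(-2349) = -18792)
-t = -1*(-18792) = 18792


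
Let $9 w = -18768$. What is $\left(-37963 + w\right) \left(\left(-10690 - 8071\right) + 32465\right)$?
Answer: $-548822360$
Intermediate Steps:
$w = - \frac{6256}{3}$ ($w = \frac{1}{9} \left(-18768\right) = - \frac{6256}{3} \approx -2085.3$)
$\left(-37963 + w\right) \left(\left(-10690 - 8071\right) + 32465\right) = \left(-37963 - \frac{6256}{3}\right) \left(\left(-10690 - 8071\right) + 32465\right) = - \frac{120145 \left(-18761 + 32465\right)}{3} = \left(- \frac{120145}{3}\right) 13704 = -548822360$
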